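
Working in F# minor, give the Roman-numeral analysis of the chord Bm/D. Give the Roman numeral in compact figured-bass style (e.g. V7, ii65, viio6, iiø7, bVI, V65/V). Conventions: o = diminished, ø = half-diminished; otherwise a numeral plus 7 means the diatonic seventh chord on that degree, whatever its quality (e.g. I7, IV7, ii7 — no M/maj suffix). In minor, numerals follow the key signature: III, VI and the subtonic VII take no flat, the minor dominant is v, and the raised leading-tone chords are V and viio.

The pitches B-D-F# form a minor triad rooted on B.
In F# minor, B is the subdominant; the diatonic minor triad there is iv.
With D in the bass the chord is in first inversion, so the figured bass is 6.

iv6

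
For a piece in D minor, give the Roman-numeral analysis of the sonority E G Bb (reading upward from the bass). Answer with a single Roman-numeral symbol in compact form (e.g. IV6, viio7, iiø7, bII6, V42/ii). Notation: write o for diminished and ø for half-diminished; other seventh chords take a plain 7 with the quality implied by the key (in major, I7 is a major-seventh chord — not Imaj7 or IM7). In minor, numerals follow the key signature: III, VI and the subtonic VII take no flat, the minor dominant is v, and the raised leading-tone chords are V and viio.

Stacked in thirds the chord is E-G-Bb: a diminished triad on E.
In D minor, E is the supertonic; the diatonic diminished triad there is iio.

iio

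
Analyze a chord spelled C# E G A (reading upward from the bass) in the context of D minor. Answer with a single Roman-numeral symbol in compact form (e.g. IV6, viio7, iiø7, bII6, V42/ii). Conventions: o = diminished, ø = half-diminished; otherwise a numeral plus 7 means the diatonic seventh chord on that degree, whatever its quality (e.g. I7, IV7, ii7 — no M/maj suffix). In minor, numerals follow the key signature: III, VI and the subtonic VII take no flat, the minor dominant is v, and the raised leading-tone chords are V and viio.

V65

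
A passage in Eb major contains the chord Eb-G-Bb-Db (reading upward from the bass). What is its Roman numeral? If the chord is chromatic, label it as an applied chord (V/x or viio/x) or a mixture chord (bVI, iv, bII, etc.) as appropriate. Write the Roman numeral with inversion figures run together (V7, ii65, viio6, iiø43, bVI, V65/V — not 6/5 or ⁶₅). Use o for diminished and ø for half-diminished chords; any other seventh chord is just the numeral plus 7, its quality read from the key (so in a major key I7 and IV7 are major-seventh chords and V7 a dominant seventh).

The pitches Eb-G-Bb-Db form a dominant seventh chord rooted on Eb.
Eb is not a diatonic chord root with this quality in Eb major, but it lies a perfect fifth above Ab (IV), so the chord functions as an applied dominant of IV.

V7/IV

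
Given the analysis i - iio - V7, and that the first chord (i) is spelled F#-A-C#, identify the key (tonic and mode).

F# minor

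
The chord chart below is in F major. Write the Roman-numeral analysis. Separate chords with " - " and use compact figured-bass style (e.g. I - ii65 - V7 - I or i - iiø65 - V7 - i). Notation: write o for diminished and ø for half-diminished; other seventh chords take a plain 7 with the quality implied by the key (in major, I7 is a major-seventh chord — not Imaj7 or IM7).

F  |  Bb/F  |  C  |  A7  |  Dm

I - IV64 - V - V7/vi - vi

F: root F is the tonic; major triad there is I.
Bb/F has root Bb, degree 4 in F major, so IV64.
C has root C, degree 5 in F major, so V.
A7: chromatic; A is V of vi, so V7/vi.
Dm has root D, degree 6 in F major, so vi.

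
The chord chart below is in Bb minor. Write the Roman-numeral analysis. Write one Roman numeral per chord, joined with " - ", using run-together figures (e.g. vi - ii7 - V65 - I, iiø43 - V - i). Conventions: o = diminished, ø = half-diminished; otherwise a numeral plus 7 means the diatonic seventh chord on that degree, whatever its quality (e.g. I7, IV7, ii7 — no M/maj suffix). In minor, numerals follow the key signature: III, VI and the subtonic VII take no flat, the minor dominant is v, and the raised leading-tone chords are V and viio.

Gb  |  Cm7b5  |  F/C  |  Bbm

VI - iiø7 - V64 - i

Gb has root Gb, degree 6 in Bb minor, so VI.
Cm7b5: root C is the supertonic; half-diminished seventh chord there is iiø7.
F/C has root F, degree 5 in Bb minor, so V64.
Bbm: minor triad on Bb = scale degree 1 → i.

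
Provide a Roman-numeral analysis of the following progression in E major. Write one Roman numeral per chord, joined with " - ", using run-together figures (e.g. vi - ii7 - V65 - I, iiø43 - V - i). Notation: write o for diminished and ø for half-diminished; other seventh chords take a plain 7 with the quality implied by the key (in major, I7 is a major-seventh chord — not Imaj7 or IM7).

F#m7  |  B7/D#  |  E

F#m7: minor seventh chord on F# = scale degree 2 → ii7.
B7/D# has root B, degree 5 in E major, so V65.
E: root E is the tonic; major triad there is I.

ii7 - V65 - I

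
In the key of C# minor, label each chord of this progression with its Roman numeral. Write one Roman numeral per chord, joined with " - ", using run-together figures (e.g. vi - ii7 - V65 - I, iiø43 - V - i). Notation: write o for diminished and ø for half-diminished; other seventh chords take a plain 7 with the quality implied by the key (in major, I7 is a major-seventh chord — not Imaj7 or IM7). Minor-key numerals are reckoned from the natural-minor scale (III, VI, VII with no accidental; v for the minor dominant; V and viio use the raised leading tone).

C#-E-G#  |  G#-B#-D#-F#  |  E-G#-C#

i - V7 - i6

C#-E-G#: root C# is the tonic; minor triad there is i.
G#-B#-D#-F#: root G# is the dominant; dominant seventh chord there is V7.
E-G#-C#: minor triad on C# = scale degree 1 → i6.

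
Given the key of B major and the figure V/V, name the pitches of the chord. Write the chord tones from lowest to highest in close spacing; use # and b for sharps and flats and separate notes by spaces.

The slash means an applied dominant: we want the dominant of V. In B major, V is F# major, and its dominant is built on C#.
Building a major triad on C# gives C#-E#-G#.

C# E# G#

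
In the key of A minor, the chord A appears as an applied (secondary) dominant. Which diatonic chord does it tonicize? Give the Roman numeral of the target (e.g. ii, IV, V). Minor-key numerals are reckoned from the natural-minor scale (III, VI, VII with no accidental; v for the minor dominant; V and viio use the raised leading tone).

The chord is a major triad on A.
A dominant resolves down a perfect fifth: A → D. In A minor, D is scale degree 4, i.e. iv.

iv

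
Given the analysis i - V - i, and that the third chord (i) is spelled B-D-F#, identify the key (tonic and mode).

B minor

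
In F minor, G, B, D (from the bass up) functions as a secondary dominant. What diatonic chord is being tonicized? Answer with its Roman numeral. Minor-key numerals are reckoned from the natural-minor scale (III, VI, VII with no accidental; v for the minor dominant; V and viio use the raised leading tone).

V

The chord is a major triad on G.
A dominant resolves down a perfect fifth: G → C. In F minor, C is scale degree 5, i.e. V.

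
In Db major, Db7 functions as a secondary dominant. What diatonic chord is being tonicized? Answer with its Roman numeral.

IV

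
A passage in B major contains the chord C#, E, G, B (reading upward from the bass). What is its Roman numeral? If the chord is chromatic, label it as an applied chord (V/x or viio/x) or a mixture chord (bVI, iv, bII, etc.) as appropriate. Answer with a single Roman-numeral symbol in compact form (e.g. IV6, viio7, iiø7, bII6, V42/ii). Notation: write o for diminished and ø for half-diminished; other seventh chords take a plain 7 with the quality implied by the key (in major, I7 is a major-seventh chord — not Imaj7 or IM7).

Stacked in thirds the chord is C#-E-G-B: a half-diminished seventh chord on C#.
C# is the second degree of B major. This is the half-diminished supertonic seventh, borrowed from the parallel minor.

iiø7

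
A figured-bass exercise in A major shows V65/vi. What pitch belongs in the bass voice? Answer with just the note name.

The applied chord V65/vi is rooted on C#: C#-E#-G#-B.
The figure 65 means first inversion — the third is in the bass.

E#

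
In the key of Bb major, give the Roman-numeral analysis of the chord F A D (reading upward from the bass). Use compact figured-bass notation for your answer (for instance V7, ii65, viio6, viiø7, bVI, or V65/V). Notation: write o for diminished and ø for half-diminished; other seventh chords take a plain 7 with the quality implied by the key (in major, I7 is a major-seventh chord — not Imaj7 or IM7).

iii6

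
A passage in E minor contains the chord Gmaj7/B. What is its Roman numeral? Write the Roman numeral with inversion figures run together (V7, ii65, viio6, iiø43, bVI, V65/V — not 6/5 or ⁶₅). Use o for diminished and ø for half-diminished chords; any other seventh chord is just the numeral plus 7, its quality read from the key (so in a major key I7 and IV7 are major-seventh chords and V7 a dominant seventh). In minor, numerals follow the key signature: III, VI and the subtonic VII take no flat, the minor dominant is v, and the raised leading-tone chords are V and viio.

Stacked in thirds the chord is G-B-D-F#: a major seventh chord on G.
G is scale degree 3 in E minor, and a major seventh chord on that degree is written III7.
With B in the bass the chord is in first inversion, so the figured bass is 65.

III65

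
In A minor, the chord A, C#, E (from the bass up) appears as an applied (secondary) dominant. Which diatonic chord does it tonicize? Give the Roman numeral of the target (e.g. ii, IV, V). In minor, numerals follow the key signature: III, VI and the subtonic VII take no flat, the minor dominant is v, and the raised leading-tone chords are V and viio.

iv

The chord is a major triad on A.
A dominant resolves down a perfect fifth: A → D. In A minor, D is scale degree 4, i.e. iv.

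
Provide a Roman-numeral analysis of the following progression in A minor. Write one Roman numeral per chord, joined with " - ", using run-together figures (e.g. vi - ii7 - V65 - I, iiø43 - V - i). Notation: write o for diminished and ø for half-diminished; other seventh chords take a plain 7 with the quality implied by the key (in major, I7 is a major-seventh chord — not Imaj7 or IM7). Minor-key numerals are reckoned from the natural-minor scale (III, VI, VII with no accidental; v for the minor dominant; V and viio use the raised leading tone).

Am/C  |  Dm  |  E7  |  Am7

Am/C: minor triad on A = scale degree 1 → i6.
Dm: minor triad on D = scale degree 4 → iv.
E7 has root E, degree 5 in A minor, so V7.
Am7: minor seventh chord on A = scale degree 1 → i7.

i6 - iv - V7 - i7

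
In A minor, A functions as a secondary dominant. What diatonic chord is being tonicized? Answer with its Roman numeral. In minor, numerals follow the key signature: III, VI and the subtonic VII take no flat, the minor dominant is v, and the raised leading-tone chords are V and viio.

The chord is a major triad on A.
A dominant resolves down a perfect fifth: A → D. In A minor, D is scale degree 4, i.e. iv.

iv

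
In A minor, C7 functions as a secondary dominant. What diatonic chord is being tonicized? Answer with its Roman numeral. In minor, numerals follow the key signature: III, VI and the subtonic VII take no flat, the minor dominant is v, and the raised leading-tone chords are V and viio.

VI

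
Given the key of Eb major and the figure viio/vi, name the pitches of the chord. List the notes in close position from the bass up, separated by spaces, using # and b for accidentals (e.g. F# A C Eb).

B D F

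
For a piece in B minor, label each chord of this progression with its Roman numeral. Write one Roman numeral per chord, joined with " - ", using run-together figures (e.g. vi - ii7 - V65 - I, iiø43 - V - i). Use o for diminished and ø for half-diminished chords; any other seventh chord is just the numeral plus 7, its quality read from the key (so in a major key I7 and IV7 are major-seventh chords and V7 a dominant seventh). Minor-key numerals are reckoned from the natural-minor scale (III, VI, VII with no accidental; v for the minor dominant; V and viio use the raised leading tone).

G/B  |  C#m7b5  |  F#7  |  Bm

VI6 - iiø7 - V7 - i

G/B has root G, degree 6 in B minor, so VI6.
C#m7b5: half-diminished seventh chord on C# = scale degree 2 → iiø7.
F#7: dominant seventh chord on F# = scale degree 5 → V7.
Bm: minor triad on B = scale degree 1 → i.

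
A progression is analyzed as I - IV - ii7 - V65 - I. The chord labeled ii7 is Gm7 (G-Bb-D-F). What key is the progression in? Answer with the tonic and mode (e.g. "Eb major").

F major

ii7 is given as G-Bb-D-F — a minor seventh chord with root G.
ii7 on G implies G is the supertonic; that puts the tonic at F, and the lowercase numeral fits major mode.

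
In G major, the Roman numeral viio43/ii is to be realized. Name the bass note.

D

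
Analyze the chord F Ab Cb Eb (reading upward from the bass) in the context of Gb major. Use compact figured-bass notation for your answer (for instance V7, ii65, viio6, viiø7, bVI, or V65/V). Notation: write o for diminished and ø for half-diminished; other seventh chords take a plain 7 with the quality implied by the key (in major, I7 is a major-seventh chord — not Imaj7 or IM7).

Stacked in thirds the chord is F-Ab-Cb-Eb: a half-diminished seventh chord on F.
F is scale degree 7 in Gb major, and a half-diminished seventh chord on that degree is written viiø7.

viiø7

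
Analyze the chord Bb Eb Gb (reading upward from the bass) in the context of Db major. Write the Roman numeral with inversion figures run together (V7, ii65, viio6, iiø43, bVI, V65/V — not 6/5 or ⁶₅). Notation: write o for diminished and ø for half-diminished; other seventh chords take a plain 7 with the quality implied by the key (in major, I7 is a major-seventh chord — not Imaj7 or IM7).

ii64

Stacked in thirds the chord is Eb-Gb-Bb: a minor triad on Eb.
In Db major, Eb is the supertonic; the diatonic minor triad there is ii.
With Bb in the bass the chord is in second inversion, so the figured bass is 64.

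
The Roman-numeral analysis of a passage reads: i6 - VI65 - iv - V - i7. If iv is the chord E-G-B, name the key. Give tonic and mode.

iv is given as E-G-B — a minor triad with root E.
If E is scale degree 4 and the mode makes that degree carry a minor triad, the tonic is B and the mode is minor.

B minor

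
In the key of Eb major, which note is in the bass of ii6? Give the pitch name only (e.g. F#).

Ab

ii in Eb major has root F; the chord is F-Ab-C.
The figure 6 means first inversion — the third is in the bass.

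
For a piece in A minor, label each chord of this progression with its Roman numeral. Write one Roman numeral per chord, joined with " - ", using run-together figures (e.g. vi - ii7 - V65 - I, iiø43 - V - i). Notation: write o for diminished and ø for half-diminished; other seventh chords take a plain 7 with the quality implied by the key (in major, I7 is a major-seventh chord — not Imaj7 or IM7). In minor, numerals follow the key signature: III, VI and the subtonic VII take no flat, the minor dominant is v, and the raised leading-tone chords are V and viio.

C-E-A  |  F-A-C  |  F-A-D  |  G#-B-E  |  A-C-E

C-E-A: minor triad on A = scale degree 1 → i6.
F-A-C has root F, degree 6 in A minor, so VI.
F-A-D has root D, degree 4 in A minor, so iv6.
G#-B-E has root E, degree 5 in A minor, so V6.
A-C-E: root A is the tonic; minor triad there is i.

i6 - VI - iv6 - V6 - i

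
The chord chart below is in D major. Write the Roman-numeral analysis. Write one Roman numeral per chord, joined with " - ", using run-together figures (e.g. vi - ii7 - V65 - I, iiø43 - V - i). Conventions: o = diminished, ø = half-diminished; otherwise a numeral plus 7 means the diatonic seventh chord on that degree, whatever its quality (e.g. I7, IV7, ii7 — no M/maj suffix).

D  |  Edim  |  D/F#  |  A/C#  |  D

I - iio - I6 - V6 - I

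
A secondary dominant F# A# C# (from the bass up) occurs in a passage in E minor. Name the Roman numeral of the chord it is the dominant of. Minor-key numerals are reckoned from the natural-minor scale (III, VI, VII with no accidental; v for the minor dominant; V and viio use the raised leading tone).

V

The chord is a major triad on F#.
A dominant resolves down a perfect fifth: F# → B. In E minor, B is scale degree 5, i.e. V.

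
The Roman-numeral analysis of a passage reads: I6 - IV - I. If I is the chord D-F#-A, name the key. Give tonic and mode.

I is given as D-F#-A — a major triad with root D.
If D is scale degree 1 and the mode makes that degree carry a major triad, the tonic is D and the mode is major.

D major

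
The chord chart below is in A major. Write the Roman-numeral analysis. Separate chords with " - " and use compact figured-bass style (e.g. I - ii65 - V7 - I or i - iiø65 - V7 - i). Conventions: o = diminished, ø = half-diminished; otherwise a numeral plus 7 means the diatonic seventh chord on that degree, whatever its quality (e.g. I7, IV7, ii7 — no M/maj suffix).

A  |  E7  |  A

I - V7 - I

A: major triad on A = scale degree 1 → I.
E7 has root E, degree 5 in A major, so V7.
A has root A, degree 1 in A major, so I.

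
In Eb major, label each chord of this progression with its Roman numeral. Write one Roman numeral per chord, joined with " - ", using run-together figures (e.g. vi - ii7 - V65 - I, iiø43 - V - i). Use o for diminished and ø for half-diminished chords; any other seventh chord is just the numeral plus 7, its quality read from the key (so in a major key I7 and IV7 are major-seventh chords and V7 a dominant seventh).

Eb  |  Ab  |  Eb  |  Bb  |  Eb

I - IV - I - V - I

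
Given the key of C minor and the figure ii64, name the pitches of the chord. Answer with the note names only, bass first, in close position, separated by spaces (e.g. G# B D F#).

A D F

Scale degree 2 in C minor is D; here the chord built on it is altered to a minor triad. ii64 is the minor supertonic, borrowed from the parallel major (the Dorian ii).
So the chord is D-F-A, a minor triad.
The figured bass 64 indicates second inversion, placing the fifth (A) in the bass: A-D-F.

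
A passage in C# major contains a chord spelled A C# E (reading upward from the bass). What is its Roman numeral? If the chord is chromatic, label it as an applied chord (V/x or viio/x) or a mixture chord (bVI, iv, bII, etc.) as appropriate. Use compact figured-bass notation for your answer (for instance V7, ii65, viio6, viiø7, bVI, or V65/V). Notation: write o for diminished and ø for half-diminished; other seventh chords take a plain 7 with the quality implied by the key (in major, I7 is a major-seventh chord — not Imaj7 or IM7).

bVI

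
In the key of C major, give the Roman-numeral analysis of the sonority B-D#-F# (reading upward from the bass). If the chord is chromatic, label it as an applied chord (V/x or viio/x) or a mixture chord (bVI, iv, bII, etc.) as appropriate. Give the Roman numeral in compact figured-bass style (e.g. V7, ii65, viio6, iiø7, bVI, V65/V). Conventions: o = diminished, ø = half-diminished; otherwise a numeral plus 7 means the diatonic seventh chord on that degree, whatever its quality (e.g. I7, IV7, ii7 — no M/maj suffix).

The pitches B-D#-F# form a major triad rooted on B.
B is not a diatonic chord root with this quality in C major, but it lies a perfect fifth above E (iii), so the chord functions as an applied dominant of iii.

V/iii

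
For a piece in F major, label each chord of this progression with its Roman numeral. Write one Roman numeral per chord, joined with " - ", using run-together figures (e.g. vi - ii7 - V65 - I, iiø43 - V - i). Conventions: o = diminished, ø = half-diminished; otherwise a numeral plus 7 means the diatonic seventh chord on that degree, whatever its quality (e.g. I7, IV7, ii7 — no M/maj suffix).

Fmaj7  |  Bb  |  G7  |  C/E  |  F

I7 - IV - V7/V - V6 - I

Fmaj7 has root F, degree 1 in F major, so I7.
Bb: major triad on Bb = scale degree 4 → IV.
G7: a dominant seventh chord on G, the applied dominant of V → V7/V.
C/E: root C is the dominant; major triad there is V6.
F: root F is the tonic; major triad there is I.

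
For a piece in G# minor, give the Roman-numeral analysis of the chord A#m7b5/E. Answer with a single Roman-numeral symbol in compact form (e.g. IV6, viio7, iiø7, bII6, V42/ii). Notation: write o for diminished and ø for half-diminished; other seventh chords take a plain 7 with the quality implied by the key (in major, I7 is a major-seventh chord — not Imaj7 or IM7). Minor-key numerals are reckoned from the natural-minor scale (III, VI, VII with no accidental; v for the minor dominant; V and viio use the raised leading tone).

iiø43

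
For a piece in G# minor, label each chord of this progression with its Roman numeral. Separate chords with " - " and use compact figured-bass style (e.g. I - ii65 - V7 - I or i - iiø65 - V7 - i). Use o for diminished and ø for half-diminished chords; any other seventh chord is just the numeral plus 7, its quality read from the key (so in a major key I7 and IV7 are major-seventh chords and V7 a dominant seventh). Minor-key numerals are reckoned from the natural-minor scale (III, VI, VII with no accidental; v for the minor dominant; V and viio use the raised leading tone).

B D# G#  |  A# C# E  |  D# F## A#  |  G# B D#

B-D#-G# has root G#, degree 1 in G# minor, so i6.
A#-C#-E: root A# is the supertonic; diminished triad there is iio.
D#-F##-A# has root D#, degree 5 in G# minor, so V.
G#-B-D# has root G#, degree 1 in G# minor, so i.

i6 - iio - V - i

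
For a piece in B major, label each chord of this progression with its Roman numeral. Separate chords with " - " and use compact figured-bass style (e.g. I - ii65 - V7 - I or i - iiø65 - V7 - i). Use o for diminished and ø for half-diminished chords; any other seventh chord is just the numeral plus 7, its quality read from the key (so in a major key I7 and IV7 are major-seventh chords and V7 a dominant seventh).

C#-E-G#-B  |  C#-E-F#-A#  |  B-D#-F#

C#-E-G#-B: root C# is the supertonic; minor seventh chord there is ii7.
C#-E-F#-A#: dominant seventh chord on F# = scale degree 5 → V43.
B-D#-F#: major triad on B = scale degree 1 → I.

ii7 - V43 - I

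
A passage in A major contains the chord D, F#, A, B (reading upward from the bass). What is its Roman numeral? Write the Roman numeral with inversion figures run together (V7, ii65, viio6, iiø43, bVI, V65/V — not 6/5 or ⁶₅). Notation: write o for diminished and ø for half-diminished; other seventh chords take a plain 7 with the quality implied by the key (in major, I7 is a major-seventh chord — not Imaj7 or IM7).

ii65

The pitches B-D-F#-A form a minor seventh chord rooted on B.
B is scale degree 2 in A major, and a minor seventh chord on that degree is written ii7.
With D in the bass the chord is in first inversion, so the figured bass is 65.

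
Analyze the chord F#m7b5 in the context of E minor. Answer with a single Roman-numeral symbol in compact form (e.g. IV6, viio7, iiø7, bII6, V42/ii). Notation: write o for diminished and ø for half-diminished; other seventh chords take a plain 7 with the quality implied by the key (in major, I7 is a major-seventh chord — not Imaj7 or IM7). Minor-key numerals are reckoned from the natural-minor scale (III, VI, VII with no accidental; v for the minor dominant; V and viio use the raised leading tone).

iiø7

Stacked in thirds the chord is F#-A-C-E: a half-diminished seventh chord on F#.
F# is scale degree 2 in E minor, and a half-diminished seventh chord on that degree is written iiø7.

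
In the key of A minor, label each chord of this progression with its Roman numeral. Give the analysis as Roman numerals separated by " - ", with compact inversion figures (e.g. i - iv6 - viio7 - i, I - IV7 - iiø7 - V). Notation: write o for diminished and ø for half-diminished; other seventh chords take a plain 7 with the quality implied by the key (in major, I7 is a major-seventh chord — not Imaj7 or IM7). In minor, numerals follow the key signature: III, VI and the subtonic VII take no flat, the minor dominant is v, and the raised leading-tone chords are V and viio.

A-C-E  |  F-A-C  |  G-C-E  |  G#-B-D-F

i - VI - III64 - viio7

A-C-E has root A, degree 1 in A minor, so i.
F-A-C: major triad on F = scale degree 6 → VI.
G-C-E has root C, degree 3 in A minor, so III64.
G#-B-D-F: root G# is the leading tone; fully diminished seventh chord there is viio7.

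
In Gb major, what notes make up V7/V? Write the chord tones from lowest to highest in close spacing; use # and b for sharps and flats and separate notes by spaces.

V7/V is a secondary dominant — the dominant seventh of V. V in Gb major is Db, so the applied chord's root is Ab, a perfect fifth above.
Building a dominant seventh chord on Ab gives Ab-C-Eb-Gb.

Ab C Eb Gb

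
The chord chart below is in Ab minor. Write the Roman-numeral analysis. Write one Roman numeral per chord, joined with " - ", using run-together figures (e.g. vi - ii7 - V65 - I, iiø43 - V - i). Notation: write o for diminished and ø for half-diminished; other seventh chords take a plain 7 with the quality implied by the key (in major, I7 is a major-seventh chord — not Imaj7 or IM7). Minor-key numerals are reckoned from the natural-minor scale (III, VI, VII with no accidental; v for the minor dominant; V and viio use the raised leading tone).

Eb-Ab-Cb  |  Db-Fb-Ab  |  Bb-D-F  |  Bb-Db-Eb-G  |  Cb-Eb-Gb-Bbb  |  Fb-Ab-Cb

i64 - iv - V/V - V43 - V7/VI - VI

Eb-Ab-Cb: minor triad on Ab = scale degree 1 → i64.
Db-Fb-Ab has root Db, degree 4 in Ab minor, so iv.
Bb-D-F: a major triad on Bb, the applied dominant of V → V/V.
Bb-Db-Eb-G has root Eb, degree 5 in Ab minor, so V43.
Cb-Eb-Gb-Bbb is the secondary dominant of VI (dominant seventh chord on Cb): V7/VI.
Fb-Ab-Cb: root Fb is the submediant; major triad there is VI.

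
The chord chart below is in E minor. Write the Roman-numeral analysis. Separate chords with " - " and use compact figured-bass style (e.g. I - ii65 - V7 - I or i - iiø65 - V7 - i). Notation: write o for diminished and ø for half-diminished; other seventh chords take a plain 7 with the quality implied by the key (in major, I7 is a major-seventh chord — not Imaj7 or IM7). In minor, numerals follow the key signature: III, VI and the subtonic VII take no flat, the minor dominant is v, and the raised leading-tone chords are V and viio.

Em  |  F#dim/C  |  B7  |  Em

i - iio64 - V7 - i

Em has root E, degree 1 in E minor, so i.
F#dim/C: diminished triad on F# = scale degree 2 → iio64.
B7: dominant seventh chord on B = scale degree 5 → V7.
Em: minor triad on E = scale degree 1 → i.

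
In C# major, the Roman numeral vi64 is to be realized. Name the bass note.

E#

vi in C# major has root A#; the chord is A#-C#-E#.
The figure 64 means second inversion — the fifth is in the bass.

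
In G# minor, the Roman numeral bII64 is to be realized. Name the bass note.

bII in G# minor has root A; the chord is A-C#-E.
The figure 64 means second inversion — the fifth is in the bass.

E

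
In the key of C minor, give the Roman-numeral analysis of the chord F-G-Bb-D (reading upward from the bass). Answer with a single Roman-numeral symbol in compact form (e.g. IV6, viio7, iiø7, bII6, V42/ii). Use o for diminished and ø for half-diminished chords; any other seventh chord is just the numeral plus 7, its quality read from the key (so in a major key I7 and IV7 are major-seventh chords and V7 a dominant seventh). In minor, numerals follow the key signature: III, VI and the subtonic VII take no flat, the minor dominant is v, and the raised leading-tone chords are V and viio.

Stacked in thirds the chord is G-Bb-D-F: a minor seventh chord on G.
In C minor, G is the dominant; the diatonic minor seventh chord there is v7.
With F in the bass the chord is in third inversion, so the figured bass is 42.

v42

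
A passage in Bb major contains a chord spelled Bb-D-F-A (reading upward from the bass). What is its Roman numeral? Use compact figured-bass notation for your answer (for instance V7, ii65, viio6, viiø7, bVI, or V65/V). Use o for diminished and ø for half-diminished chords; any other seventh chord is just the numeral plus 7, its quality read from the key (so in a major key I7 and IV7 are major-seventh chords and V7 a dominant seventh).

I7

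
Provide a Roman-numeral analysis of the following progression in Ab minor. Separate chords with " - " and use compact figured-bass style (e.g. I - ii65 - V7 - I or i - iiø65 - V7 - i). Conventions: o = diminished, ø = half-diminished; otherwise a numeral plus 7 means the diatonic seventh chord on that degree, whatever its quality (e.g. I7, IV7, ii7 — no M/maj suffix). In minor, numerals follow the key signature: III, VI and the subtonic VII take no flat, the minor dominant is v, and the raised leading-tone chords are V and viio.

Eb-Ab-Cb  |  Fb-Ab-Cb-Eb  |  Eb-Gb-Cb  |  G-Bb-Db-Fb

i64 - VI7 - III6 - viio7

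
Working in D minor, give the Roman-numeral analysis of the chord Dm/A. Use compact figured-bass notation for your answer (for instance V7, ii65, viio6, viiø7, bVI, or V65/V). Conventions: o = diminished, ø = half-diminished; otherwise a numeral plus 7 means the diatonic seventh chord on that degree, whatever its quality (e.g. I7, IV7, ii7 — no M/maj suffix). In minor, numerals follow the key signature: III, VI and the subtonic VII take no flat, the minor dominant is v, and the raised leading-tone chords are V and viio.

The pitches D-F-A form a minor triad rooted on D.
In D minor, D is the tonic; the diatonic minor triad there is i.
With A in the bass the chord is in second inversion, so the figured bass is 64.

i64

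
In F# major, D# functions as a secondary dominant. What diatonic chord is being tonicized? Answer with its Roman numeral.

ii

The chord is a major triad on D#.
A dominant resolves down a perfect fifth: D# → G#. In F# major, G# is scale degree 2, i.e. ii.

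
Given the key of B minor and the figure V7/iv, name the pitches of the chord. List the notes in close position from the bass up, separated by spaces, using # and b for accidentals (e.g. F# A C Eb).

V7/iv is a secondary dominant — the dominant seventh of iv. iv in B minor is E, so the applied chord's root is B, a perfect fifth above.
Building a dominant seventh chord on B gives B-D#-F#-A.

B D# F# A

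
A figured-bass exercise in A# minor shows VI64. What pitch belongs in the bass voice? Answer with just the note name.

VI in A# minor has root F#; the chord is F#-A#-C#.
The figure 64 means second inversion — the fifth is in the bass.

C#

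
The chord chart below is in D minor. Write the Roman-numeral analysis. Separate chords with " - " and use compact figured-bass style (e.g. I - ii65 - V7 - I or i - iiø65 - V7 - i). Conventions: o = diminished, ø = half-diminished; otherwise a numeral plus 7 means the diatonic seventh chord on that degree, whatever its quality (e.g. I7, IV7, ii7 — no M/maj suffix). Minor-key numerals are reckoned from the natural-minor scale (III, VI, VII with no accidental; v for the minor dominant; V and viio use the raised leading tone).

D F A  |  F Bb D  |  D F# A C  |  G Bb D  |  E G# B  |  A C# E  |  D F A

i - VI64 - V7/iv - iv - V/V - V - i

D-F-A has root D, degree 1 in D minor, so i.
F-Bb-D: major triad on Bb = scale degree 6 → VI64.
D-F#-A-C: a dominant seventh chord on D, the applied dominant of iv → V7/iv.
G-Bb-D: root G is the subdominant; minor triad there is iv.
E-G#-B: a major triad on E, the applied dominant of V → V/V.
A-C#-E has root A, degree 5 in D minor, so V.
D-F-A has root D, degree 1 in D minor, so i.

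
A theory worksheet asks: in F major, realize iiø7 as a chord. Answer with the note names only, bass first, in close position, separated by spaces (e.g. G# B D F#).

G Bb Db F

Scale degree 2 in F major is G; here the chord built on it is altered to a half-diminished seventh chord. iiø7 is the half-diminished supertonic seventh, borrowed from the parallel minor.
So the chord is G-Bb-Db-F.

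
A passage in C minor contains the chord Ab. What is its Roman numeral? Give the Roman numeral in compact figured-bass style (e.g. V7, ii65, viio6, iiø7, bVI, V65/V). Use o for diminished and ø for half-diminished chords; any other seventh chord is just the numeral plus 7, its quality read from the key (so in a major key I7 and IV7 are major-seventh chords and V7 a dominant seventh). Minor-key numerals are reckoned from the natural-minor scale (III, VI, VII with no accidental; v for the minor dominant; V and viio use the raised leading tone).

Stacked in thirds the chord is Ab-C-Eb: a major triad on Ab.
Ab is scale degree 6 in C minor, and a major triad on that degree is written VI.

VI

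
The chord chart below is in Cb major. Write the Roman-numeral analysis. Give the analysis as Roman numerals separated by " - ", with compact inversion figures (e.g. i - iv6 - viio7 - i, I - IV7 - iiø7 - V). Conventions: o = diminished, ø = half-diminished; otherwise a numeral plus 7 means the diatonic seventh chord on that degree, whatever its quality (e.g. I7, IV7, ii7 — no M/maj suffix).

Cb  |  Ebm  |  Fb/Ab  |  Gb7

Cb: root Cb is the tonic; major triad there is I.
Ebm: minor triad on Eb = scale degree 3 → iii.
Fb/Ab: root Fb is the subdominant; major triad there is IV6.
Gb7: root Gb is the dominant; dominant seventh chord there is V7.

I - iii - IV6 - V7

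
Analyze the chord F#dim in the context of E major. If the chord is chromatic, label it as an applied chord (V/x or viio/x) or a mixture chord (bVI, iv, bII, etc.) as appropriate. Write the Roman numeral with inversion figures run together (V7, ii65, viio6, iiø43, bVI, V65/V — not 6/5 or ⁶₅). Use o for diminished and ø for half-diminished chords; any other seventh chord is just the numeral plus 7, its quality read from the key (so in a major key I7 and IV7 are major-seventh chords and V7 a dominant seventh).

iio

Stacked in thirds the chord is F#-A-C: a diminished triad on F#.
F# is the second degree of E major. This is the diminished supertonic triad, borrowed from the parallel minor.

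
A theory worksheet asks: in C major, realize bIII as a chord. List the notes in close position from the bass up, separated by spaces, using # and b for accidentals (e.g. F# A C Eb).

Eb G Bb

Scale degree 3 in C major is E; lowering it a half step gives Eb. bIII is a major triad on the lowered third degree, borrowed from the parallel minor.
So the chord is Eb-G-Bb.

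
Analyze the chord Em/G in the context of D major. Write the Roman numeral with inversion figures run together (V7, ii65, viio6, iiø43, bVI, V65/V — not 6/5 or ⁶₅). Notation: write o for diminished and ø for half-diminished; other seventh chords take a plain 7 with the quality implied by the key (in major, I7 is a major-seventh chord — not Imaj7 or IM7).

ii6

Stacked in thirds the chord is E-G-B: a minor triad on E.
E is scale degree 2 in D major, and a minor triad on that degree is written ii.
With G in the bass the chord is in first inversion, so the figured bass is 6.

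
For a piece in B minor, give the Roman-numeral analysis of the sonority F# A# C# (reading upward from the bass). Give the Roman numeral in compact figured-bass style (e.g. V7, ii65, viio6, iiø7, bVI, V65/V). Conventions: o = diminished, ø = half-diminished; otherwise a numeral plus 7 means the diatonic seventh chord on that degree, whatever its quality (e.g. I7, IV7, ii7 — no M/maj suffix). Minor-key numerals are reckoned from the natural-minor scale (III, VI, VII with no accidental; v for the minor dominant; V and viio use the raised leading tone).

V

The pitches F#-A#-C# form a major triad rooted on F#.
F# is scale degree 5 in B minor, and a major triad on that degree is written V.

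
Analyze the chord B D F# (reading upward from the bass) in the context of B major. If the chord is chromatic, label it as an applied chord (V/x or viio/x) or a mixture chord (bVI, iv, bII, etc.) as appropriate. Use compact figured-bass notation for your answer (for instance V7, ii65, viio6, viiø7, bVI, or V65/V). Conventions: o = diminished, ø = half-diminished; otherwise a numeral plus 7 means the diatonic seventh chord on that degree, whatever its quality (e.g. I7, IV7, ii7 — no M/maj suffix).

i

Stacked in thirds the chord is B-D-F#: a minor triad on B.
B is the first degree of B major. This is the minor tonic, borrowed from the parallel minor.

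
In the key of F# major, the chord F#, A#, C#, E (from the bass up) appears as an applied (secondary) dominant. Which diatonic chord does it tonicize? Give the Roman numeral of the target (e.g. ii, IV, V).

The chord is a dominant seventh chord on F#.
A dominant resolves down a perfect fifth: F# → B. In F# major, B is scale degree 4, i.e. IV.

IV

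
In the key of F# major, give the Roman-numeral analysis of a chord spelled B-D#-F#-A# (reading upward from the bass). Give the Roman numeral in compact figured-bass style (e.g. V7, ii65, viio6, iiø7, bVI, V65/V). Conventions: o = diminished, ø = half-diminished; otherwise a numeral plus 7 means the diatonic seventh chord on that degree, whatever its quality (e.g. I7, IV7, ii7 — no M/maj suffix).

IV7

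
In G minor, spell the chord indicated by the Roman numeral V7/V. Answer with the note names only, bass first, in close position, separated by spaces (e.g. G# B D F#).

A C# E G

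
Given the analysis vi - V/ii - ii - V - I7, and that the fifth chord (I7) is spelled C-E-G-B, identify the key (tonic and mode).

I7 is given as C-E-G-B — a major seventh chord with root C.
If C is scale degree 1 and the mode makes that degree carry a major seventh chord, the tonic is C and the mode is major.

C major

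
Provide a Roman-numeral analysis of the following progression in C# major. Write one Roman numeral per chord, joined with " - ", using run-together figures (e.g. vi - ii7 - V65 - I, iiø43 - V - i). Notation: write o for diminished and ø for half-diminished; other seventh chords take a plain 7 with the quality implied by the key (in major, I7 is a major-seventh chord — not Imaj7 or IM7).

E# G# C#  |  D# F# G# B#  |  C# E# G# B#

I6 - V43 - I7

E#-G#-C#: major triad on C# = scale degree 1 → I6.
D#-F#-G#-B# has root G#, degree 5 in C# major, so V43.
C#-E#-G#-B#: root C# is the tonic; major seventh chord there is I7.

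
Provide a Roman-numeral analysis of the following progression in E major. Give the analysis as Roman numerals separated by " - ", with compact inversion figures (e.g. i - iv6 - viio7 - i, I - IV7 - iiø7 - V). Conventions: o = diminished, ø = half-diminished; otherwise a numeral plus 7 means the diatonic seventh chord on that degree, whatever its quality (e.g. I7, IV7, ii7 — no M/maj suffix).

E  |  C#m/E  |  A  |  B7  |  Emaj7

I - vi6 - IV - V7 - I7

E: root E is the tonic; major triad there is I.
C#m/E: minor triad on C# = scale degree 6 → vi6.
A: major triad on A = scale degree 4 → IV.
B7: root B is the dominant; dominant seventh chord there is V7.
Emaj7 has root E, degree 1 in E major, so I7.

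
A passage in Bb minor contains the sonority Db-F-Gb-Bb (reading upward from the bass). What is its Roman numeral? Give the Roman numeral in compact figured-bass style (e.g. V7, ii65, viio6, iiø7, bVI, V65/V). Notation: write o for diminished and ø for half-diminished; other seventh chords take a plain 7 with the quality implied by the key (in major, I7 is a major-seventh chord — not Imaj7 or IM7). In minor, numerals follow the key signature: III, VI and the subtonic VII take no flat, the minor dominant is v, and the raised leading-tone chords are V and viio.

Stacked in thirds the chord is Gb-Bb-Db-F: a major seventh chord on Gb.
In Bb minor, Gb is the submediant; the diatonic major seventh chord there is VI7.
With Db in the bass the chord is in second inversion, so the figured bass is 43.

VI43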